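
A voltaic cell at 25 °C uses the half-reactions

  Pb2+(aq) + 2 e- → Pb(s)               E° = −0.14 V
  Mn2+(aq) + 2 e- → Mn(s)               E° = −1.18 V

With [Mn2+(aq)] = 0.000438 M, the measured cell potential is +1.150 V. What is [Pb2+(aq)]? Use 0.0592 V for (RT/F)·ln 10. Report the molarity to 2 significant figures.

2.3 M

With Pb²⁺/Pb at the cathode and Mn²⁺/Mn at the anode, E°cell = −0.14 − (−1.18) = +1.04 V (n = 2).
Since E = E° − (0.0592/n)·log Q, log Q = n(E° − E)/0.0592 = −3.716.
For Pb2+(aq) + Mn(s) → Pb(s) + Mn2+(aq), the reaction quotient is Q = [Mn2+(aq)] / [Pb2+(aq)].
Substituting the known concentrations and solving, log [Pb2+(aq)] = 0.357 and [Pb2+(aq)] = 2.3 M.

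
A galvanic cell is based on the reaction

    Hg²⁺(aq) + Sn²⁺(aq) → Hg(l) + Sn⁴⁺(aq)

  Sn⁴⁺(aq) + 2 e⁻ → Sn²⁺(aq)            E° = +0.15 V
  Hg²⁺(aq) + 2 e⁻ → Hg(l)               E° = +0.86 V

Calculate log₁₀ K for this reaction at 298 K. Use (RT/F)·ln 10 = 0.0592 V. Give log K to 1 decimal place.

log K = 24.0

The Hg²⁺/Hg couple is reduced (cathode); E°cell = +0.86 − (+0.15) = +0.71 V with n = 2.
At equilibrium E = 0, so log K = nE°cell / 0.0592 = (2)(+0.71) / 0.0592 = 24.0.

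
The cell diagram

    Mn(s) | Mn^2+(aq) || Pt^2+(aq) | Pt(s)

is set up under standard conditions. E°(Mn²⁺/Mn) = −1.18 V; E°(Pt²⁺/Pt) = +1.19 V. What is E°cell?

By convention the left-hand electrode in cell notation is the anode (oxidation) and the right-hand electrode is the cathode (reduction).
E°cell = E°(right) − E°(left) = +1.19 − (−1.18) = +2.37 V.

+2.37 V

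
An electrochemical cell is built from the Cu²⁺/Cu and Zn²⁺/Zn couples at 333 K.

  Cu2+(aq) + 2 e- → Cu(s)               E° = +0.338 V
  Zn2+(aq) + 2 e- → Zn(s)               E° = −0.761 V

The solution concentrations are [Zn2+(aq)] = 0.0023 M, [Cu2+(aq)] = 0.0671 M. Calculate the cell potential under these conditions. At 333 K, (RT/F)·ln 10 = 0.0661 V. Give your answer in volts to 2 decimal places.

+1.15 V

The Cu²⁺/Cu couple has the more positive E°, so it is the cathode; Zn²⁺/Zn is the anode.
The standard potential is +0.338 − (−0.761) = +1.099 V and the balanced reaction transfers n = 2 electrons.
For the overall reaction Cu2+(aq) + Zn(s) → Cu(s) + Zn2+(aq), Q = [Zn2+(aq)] / [Cu2+(aq)] = 0.0343, giving log Q = −1.465.
Applying E = E° − (RT ln10/nF)·log Q gives +1.099 − (0.0661/2)(−1.465) = +1.15 V.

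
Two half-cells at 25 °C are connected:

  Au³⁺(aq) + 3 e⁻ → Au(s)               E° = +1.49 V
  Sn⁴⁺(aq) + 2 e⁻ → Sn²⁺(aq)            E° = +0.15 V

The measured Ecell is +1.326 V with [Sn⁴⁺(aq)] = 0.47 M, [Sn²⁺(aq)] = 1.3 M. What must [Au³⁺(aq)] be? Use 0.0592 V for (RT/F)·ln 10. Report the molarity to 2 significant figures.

Au³⁺/Au is the cathode (higher E°); E°cell = +1.49 − (+0.15) = +1.34 V with n = 6.
Rearranging E = E° − (0.0592/n)·log Q gives log Q = 6(+1.34 − (+1.326))/0.0592 = 1.419.
The balanced reaction is 2 Au³⁺(aq) + 3 Sn²⁺(aq) → 2 Au(s) + 3 Sn⁴⁺(aq), so Q = [Sn⁴⁺(aq)]^3 / ([Au³⁺(aq)]^2·[Sn²⁺(aq)]^3).
Substituting the known concentrations and solving, log [Au³⁺(aq)] = −1.372 and [Au³⁺(aq)] = 0.042 M.

0.042 M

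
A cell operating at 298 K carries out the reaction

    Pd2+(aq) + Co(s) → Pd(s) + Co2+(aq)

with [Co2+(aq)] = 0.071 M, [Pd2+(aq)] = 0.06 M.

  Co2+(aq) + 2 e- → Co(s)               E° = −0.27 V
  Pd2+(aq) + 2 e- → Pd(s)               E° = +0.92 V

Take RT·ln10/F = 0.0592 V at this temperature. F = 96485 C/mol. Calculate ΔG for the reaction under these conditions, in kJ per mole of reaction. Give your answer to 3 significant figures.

E°cell = +0.92 − (−0.27) = +1.19 V; the balanced reaction transfers n = 2 electrons.
The reaction quotient is [Co2+(aq)] / [Pd2+(aq)] = 1.18; by Nernst, E = +1.19 − (0.0592/2)(0.073) = +1.1878 V.
ΔG = −nFE = −(2)(96485)(+1.1878) J/mol = −229 kJ/mol.

−229 kJ/mol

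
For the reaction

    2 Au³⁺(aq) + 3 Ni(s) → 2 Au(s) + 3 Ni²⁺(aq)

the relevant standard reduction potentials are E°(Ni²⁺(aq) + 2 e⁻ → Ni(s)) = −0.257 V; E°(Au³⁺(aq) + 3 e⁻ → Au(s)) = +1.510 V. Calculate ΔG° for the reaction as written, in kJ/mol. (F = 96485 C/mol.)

−1023 kJ/mol

In the reaction as written Au³⁺(aq) is reduced, so the Au³⁺/Au couple is the cathode and Ni²⁺/Ni is the anode.
E°cell = +1.510 − (−0.257) = +1.767 V; balancing electrons gives n = 6.
ΔG° = −nFE°cell = −(6)(96485)(+1.767) J/mol = −1023 kJ/mol.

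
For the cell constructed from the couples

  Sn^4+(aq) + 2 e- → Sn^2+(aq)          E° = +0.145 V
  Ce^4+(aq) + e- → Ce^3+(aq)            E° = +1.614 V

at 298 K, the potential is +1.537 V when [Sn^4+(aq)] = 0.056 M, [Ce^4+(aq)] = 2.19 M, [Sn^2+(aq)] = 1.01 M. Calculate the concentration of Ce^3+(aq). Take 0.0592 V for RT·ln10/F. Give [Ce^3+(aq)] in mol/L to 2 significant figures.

Ce⁴⁺/Ce³⁺ is the cathode (higher E°); E°cell = +1.614 − (+0.145) = +1.469 V with n = 2.
Rearranging E = E° − (0.0592/n)·log Q gives log Q = 2(+1.469 − (+1.537))/0.0592 = −2.297.
The balanced reaction is 2 Ce^4+(aq) + Sn^2+(aq) → 2 Ce^3+(aq) + Sn^4+(aq), so Q = ([Ce^3+(aq)]^2·[Sn^4+(aq)]) / ([Ce^4+(aq)]^2·[Sn^2+(aq)]).
Solving for the unknown gives log [Ce^3+(aq)] = −0.180, so [Ce^3+(aq)] ≈ 0.66 M.

0.66 M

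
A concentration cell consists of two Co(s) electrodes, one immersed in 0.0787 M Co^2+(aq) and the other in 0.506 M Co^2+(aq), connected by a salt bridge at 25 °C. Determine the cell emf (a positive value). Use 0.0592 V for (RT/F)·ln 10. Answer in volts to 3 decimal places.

0.024 V

For a concentration cell E°cell = 0, since both electrodes use the same couple.
The compartment with the higher Co^2+(aq) concentration (0.506 M) acts as the cathode; ions are reduced there and produced at the dilute (0.0787 M) anode.
With n = 2, Ecell = −(0.0592/2)·log([dilute]/[conc]) = −(0.0592/2)·log(0.0787/0.506) = +0.024 V.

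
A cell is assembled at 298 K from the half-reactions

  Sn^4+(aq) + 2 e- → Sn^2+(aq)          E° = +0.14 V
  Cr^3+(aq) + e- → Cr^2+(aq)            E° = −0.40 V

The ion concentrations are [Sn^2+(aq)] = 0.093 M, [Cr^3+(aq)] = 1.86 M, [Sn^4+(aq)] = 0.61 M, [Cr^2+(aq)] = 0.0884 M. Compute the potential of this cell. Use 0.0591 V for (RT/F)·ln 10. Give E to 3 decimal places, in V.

+0.486 V

Sn⁴⁺/Sn²⁺ is reduced (cathode, E° = +0.14 V) and Cr³⁺/Cr²⁺ is oxidized (anode).
E°cell = E°cat − E°an = +0.14 − (−0.40) = +0.54 V; n = 2.
For the overall reaction Sn^4+(aq) + 2 Cr^2+(aq) → Sn^2+(aq) + 2 Cr^3+(aq), Q = ([Sn^2+(aq)]·[Cr^3+(aq)]^2) / ([Sn^4+(aq)]·[Cr^2+(aq)]^2) = 67.5, giving log Q = 1.829.
By the Nernst equation, E = +0.54 − (0.0591/2)·(1.829) = +0.486 V.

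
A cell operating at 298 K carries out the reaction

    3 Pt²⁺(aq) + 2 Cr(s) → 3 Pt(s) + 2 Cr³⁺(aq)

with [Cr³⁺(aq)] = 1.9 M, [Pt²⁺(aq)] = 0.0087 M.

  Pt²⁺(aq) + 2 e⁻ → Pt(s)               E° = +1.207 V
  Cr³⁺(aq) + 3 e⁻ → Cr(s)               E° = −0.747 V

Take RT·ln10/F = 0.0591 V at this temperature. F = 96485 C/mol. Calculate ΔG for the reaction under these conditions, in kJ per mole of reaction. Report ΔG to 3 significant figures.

The standard cell potential is +1.207 − (−0.747) = +1.954 V, with n = 6 electrons in the balanced equation.
Q = [Cr³⁺(aq)]^2 / [Pt²⁺(aq)]^3 = 5.48×10^6, so log Q = 6.739 and E = +1.954 − (0.0591/6)(6.739) = +1.8876 V.
Then ΔG = −nFE = −6 × 96485 × +1.8876 J/mol = −1090 kJ/mol.

−1090 kJ/mol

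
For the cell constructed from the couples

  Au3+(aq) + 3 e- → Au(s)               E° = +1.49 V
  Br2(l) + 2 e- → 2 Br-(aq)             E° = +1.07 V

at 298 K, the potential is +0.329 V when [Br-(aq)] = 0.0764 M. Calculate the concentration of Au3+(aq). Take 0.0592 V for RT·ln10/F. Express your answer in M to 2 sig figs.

Au³⁺/Au is the cathode (higher E°); E°cell = +1.49 − (+1.07) = +0.42 V with n = 6.
Rearranging E = E° − (0.0592/n)·log Q gives log Q = 6(+0.42 − (+0.329))/0.0592 = 9.223.
For 2 Au3+(aq) + 6 Br-(aq) → 2 Au(s) + 3 Br2(l), the reaction quotient is Q = 1 / ([Au3+(aq)]^2·[Br-(aq)]^6).
Substituting the known concentrations and solving, log [Au3+(aq)] = −1.261 and [Au3+(aq)] = 0.055 M.

0.055 M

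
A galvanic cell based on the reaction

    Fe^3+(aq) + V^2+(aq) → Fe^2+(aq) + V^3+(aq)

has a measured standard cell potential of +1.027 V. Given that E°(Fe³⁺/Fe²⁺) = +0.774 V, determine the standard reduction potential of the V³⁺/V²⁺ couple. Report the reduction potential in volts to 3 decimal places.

−0.253 V

In the reaction as written the Fe³⁺/Fe²⁺ couple is reduced (cathode) and V³⁺/V²⁺ is oxidized (anode), so E°cell = E°(Fe³⁺/Fe²⁺) − E°(V³⁺/V²⁺).
E°(V³⁺/V²⁺) = E°(cathode) − E°cell = +0.774 − (+1.027) = −0.253 V.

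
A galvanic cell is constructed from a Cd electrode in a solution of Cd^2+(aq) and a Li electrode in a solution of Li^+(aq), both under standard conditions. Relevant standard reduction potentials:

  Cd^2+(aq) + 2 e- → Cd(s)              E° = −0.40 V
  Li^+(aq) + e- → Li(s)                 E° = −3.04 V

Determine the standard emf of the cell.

+2.64 V

Of the two couples in this cell, the one with the more positive reduction potential is reduced at the cathode: here that is Cd²⁺/Cd (−0.40 V); Li⁺/Li (−3.04 V) is the anode.
E°cell = E°(cathode) − E°(anode) = −0.40 − (−3.04) = +2.64 V.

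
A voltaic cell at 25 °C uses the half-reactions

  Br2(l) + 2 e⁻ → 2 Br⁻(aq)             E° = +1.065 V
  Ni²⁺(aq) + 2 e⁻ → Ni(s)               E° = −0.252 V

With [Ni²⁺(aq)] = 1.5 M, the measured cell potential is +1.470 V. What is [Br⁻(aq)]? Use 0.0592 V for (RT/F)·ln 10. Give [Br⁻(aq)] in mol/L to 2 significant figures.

0.0021 M

The Br₂/Br⁻ couple has the larger reduction potential, so it is the cathode: E°cell = +1.065 − (−0.252) = +1.317 V and n = 2.
Rearranging E = E° − (0.0592/n)·log Q gives log Q = 2(+1.317 − (+1.470))/0.0592 = −5.169.
The balanced reaction is Br2(l) + Ni(s) → 2 Br⁻(aq) + Ni²⁺(aq), so Q = [Br⁻(aq)]^2·[Ni²⁺(aq)].
Isolating [Br⁻(aq)] in Q = 10^{−5.169} yields log [Br⁻(aq)] = −2.673, i.e. 0.0021 M.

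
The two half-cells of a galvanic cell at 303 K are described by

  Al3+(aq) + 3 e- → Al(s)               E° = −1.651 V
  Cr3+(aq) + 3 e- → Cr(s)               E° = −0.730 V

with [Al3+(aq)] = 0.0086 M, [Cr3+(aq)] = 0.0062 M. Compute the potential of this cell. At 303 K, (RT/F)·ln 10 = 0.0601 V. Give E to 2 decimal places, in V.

Cr³⁺/Cr is reduced (cathode, E° = −0.730 V) and Al³⁺/Al is oxidized (anode).
E°cell = −0.730 − (−1.651) = +0.921 V, with n = 3 electrons transferred.
Balancing gives Cr3+(aq) + Al(s) → Cr(s) + Al3+(aq); hence Q = [Al3+(aq)] / [Cr3+(aq)] = 1.39 (log Q = 0.142).
By the Nernst equation, E = +0.921 − (0.0601/3)·(0.142) = +0.92 V.

+0.92 V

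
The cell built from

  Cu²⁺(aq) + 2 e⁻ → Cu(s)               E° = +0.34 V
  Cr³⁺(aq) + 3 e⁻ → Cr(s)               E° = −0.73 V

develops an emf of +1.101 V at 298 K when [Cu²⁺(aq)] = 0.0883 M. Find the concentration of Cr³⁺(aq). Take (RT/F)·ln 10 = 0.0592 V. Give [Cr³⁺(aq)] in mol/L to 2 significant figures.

0.00070 M

The Cu²⁺/Cu couple has the larger reduction potential, so it is the cathode: E°cell = +0.34 − (−0.73) = +1.07 V and n = 6.
Rearranging E = E° − (0.0592/n)·log Q gives log Q = 6(+1.07 − (+1.101))/0.0592 = −3.142.
The balanced reaction is 3 Cu²⁺(aq) + 2 Cr(s) → 3 Cu(s) + 2 Cr³⁺(aq), so Q = [Cr³⁺(aq)]^2 / [Cu²⁺(aq)]^3.
Substituting the known concentrations and solving, log [Cr³⁺(aq)] = −3.152 and [Cr³⁺(aq)] = 0.00070 M.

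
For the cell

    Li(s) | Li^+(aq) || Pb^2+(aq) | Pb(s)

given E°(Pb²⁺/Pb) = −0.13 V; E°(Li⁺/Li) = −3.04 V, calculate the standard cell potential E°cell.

By convention the left-hand electrode in cell notation is the anode (oxidation) and the right-hand electrode is the cathode (reduction).
E°cell = E°(right) − E°(left) = −0.13 − (−3.04) = +2.91 V.

+2.91 V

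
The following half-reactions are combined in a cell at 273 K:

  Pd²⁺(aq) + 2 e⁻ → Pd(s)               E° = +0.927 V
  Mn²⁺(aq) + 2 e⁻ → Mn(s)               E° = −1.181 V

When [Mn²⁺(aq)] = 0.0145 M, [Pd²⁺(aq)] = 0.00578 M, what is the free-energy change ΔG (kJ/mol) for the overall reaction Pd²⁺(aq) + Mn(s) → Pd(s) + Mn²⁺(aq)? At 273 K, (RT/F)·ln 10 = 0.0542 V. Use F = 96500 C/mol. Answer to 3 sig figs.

−405 kJ/mol

E°cell = +0.927 − (−1.181) = +2.108 V; the balanced reaction transfers n = 2 electrons.
The reaction quotient is [Mn²⁺(aq)] / [Pd²⁺(aq)] = 2.51; by Nernst, E = +2.108 − (0.0542/2)(0.399) = +2.0972 V.
Then ΔG = −nFE = −2 × 96500 × +2.0972 J/mol = −405 kJ/mol.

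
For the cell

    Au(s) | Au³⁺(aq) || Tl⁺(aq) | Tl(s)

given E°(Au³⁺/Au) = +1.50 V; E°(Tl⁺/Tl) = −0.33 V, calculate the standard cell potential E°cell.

By convention the left-hand electrode in cell notation is the anode (oxidation) and the right-hand electrode is the cathode (reduction).
E°cell = E°(right) − E°(left) = −0.33 − (+1.50) = −1.83 V.
The negative sign shows that, as written, the cell would require an external voltage to drive the reaction.

−1.83 V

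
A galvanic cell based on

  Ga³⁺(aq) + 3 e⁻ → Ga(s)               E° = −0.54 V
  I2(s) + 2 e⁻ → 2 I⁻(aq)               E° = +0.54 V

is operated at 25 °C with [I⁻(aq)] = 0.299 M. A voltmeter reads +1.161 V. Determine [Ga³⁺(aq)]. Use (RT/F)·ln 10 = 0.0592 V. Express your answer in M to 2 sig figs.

The I₂/I⁻ couple has the larger reduction potential, so it is the cathode: E°cell = +0.54 − (−0.54) = +1.08 V and n = 6.
Since E = E° − (0.0592/n)·log Q, log Q = n(E° − E)/0.0592 = −8.209.
Balancing electrons gives 3 I2(s) + 2 Ga(s) → 6 I⁻(aq) + 2 Ga³⁺(aq); thus Q = [I⁻(aq)]^6·[Ga³⁺(aq)]^2.
Substituting the known concentrations and solving, log [Ga³⁺(aq)] = −2.532 and [Ga³⁺(aq)] = 0.0029 M.

0.0029 M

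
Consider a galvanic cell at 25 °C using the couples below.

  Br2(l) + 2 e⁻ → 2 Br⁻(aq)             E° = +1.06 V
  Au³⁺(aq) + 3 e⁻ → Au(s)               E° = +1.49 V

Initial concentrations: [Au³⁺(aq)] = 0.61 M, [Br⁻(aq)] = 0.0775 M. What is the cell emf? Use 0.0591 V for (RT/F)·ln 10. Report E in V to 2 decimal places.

Au³⁺/Au is reduced (cathode, E° = +1.49 V) and Br₂/Br⁻ is oxidized (anode).
E°cell = E°cat − E°an = +1.49 − (+1.06) = +0.43 V; n = 6.
For the overall reaction 2 Au³⁺(aq) + 6 Br⁻(aq) → 2 Au(s) + 3 Br2(l), Q = 1 / ([Au³⁺(aq)]^2·[Br⁻(aq)]^6) = 1.24×10^7, giving log Q = 7.094.
Applying E = E° − (RT ln10/nF)·log Q gives +0.43 − (0.0591/6)(7.094) = +0.36 V.

+0.36 V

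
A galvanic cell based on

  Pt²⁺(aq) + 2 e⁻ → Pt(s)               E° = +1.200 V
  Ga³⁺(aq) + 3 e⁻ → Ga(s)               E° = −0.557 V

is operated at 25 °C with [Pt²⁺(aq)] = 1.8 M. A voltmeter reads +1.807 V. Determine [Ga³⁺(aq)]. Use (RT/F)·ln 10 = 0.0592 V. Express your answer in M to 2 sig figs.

0.0071 M

Pt²⁺/Pt is the cathode (higher E°); E°cell = +1.200 − (−0.557) = +1.757 V with n = 6.
Rearranging E = E° − (0.0592/n)·log Q gives log Q = 6(+1.757 − (+1.807))/0.0592 = −5.068.
Balancing electrons gives 3 Pt²⁺(aq) + 2 Ga(s) → 3 Pt(s) + 2 Ga³⁺(aq); thus Q = [Ga³⁺(aq)]^2 / [Pt²⁺(aq)]^3.
Substituting the known concentrations and solving, log [Ga³⁺(aq)] = −2.151 and [Ga³⁺(aq)] = 0.0071 M.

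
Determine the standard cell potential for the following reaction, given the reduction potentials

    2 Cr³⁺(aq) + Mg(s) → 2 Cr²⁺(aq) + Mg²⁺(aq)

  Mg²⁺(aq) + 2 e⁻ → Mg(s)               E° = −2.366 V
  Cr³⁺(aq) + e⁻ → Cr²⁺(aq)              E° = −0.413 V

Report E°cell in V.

In the reaction as written, Cr³⁺(aq) is reduced (cathode) and Mg²⁺(aq) is produced by oxidation at the anode.
E°cell = E°(cathode) − E°(anode) = −0.413 − (−2.366) = +1.953 V.

+1.953 V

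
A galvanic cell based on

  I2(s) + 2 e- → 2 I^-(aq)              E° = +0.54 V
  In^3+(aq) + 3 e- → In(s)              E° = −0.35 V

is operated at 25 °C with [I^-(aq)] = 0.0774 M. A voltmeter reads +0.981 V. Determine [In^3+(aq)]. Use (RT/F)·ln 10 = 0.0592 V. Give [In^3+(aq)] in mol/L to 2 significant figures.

0.053 M

I₂/I⁻ is the cathode (higher E°); E°cell = +0.54 − (−0.35) = +0.89 V with n = 6.
Rearranging E = E° − (0.0592/n)·log Q gives log Q = 6(+0.89 − (+0.981))/0.0592 = −9.223.
Balancing electrons gives 3 I2(s) + 2 In(s) → 6 I^-(aq) + 2 In^3+(aq); thus Q = [I^-(aq)]^6·[In^3+(aq)]^2.
Isolating [In^3+(aq)] in Q = 10^{−9.223} yields log [In^3+(aq)] = −1.278, i.e. 0.053 M.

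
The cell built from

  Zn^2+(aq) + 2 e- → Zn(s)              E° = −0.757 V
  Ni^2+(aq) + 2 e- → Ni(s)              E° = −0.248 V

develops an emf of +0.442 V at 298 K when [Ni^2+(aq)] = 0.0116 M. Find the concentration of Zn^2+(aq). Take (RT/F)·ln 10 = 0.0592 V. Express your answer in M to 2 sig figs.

With Ni²⁺/Ni at the cathode and Zn²⁺/Zn at the anode, E°cell = −0.248 − (−0.757) = +0.509 V (n = 2).
Since E = E° − (0.0592/n)·log Q, log Q = n(E° − E)/0.0592 = 2.264.
The balanced reaction is Ni^2+(aq) + Zn(s) → Ni(s) + Zn^2+(aq), so Q = [Zn^2+(aq)] / [Ni^2+(aq)].
Isolating [Zn^2+(aq)] in Q = 10^{2.264} yields log [Zn^2+(aq)] = 0.328, i.e. 2.1 M.

2.1 M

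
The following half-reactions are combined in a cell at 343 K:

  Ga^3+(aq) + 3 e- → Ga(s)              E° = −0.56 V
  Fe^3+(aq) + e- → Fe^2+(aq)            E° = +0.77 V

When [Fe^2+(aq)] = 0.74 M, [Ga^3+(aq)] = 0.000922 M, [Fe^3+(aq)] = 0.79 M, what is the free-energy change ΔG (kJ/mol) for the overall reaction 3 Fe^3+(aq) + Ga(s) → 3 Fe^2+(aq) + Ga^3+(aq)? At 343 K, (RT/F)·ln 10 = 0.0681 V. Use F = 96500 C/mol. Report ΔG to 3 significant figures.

−406 kJ/mol

With Fe³⁺/Fe²⁺ reduced at the cathode, E°cell = +0.77 − (−0.56) = +1.33 V and n = 3.
The reaction quotient is ([Fe^2+(aq)]^3·[Ga^3+(aq)]) / [Fe^3+(aq)]^3 = 0.000758; by Nernst, E = +1.33 − (0.0681/3)(−3.120) = +1.4008 V.
Finally ΔG = −nFE = −(3)(96500 C/mol)(+1.4008 V) = −406 kJ/mol.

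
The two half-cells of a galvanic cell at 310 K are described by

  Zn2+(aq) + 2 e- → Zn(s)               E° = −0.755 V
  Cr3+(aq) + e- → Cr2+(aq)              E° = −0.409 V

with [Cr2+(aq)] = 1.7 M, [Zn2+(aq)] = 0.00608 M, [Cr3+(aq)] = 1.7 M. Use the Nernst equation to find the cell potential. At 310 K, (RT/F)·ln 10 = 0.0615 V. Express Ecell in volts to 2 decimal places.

Since E°(Cr³⁺/Cr²⁺) > E°(Zn²⁺/Zn), Cr³⁺/Cr²⁺ serves as the cathode.
E°cell = −0.409 − (−0.755) = +0.346 V, with n = 2 electrons transferred.
The balanced reaction is 2 Cr3+(aq) + Zn(s) → 2 Cr2+(aq) + Zn2+(aq), so Q = ([Cr2+(aq)]^2·[Zn2+(aq)]) / [Cr3+(aq)]^2 = 0.00608 and log Q = −2.216.
Applying E = E° − (RT ln10/nF)·log Q gives +0.346 − (0.0615/2)(−2.216) = +0.41 V.

+0.41 V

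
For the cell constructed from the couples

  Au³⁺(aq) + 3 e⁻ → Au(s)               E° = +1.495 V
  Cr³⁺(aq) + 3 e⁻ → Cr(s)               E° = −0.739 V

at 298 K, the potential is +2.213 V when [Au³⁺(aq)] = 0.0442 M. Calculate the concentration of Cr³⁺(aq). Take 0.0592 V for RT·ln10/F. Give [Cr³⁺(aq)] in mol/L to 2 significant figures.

0.51 M

Au³⁺/Au is the cathode (higher E°); E°cell = +1.495 − (−0.739) = +2.234 V with n = 3.
From the Nernst equation, log Q = n(E° − E)/0.0592 = 3·(+2.234 − (+2.213))/0.0592 = 1.064.
The balanced reaction is Au³⁺(aq) + Cr(s) → Au(s) + Cr³⁺(aq), so Q = [Cr³⁺(aq)] / [Au³⁺(aq)].
Substituting the known concentrations and solving, log [Cr³⁺(aq)] = −0.291 and [Cr³⁺(aq)] = 0.51 M.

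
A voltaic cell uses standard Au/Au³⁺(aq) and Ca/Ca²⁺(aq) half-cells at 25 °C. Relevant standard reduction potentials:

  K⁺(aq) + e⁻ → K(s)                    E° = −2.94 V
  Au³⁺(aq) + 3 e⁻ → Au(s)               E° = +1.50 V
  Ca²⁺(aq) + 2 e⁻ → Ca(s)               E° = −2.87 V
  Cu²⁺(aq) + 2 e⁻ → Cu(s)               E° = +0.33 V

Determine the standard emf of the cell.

Of the two couples in this cell, the one with the more positive reduction potential is reduced at the cathode: here that is Au³⁺/Au (+1.50 V); Ca²⁺/Ca (−2.87 V) is the anode.
E°cell = E°(cathode) − E°(anode) = +1.50 − (−2.87) = +4.37 V.

+4.37 V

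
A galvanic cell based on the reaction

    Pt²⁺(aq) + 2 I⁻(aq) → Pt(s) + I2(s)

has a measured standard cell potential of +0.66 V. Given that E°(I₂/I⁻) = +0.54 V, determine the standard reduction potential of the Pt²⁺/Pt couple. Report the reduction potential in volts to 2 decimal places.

In the reaction as written the Pt²⁺/Pt couple is reduced (cathode) and I₂/I⁻ is oxidized (anode), so E°cell = E°(Pt²⁺/Pt) − E°(I₂/I⁻).
E°(Pt²⁺/Pt) = E°cell + E°(anode) = +0.66 + (+0.54) = +1.20 V.

+1.20 V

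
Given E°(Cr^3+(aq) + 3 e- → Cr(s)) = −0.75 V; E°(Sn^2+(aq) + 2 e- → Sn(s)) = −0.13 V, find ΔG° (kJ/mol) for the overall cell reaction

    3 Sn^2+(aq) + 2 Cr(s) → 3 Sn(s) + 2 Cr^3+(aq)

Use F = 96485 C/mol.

In the reaction as written Sn^2+(aq) is reduced, so the Sn²⁺/Sn couple is the cathode and Cr³⁺/Cr is the anode.
E°cell = −0.13 − (−0.75) = +0.62 V; balancing electrons gives n = 6.
ΔG° = −nFE°cell = −(6)(96485)(+0.62) J/mol = −359 kJ/mol.

−359 kJ/mol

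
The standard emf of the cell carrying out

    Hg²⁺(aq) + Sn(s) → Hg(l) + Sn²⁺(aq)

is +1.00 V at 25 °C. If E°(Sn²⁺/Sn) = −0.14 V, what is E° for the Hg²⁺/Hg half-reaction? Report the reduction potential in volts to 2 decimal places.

In the reaction as written the Hg²⁺/Hg couple is reduced (cathode) and Sn²⁺/Sn is oxidized (anode), so E°cell = E°(Hg²⁺/Hg) − E°(Sn²⁺/Sn).
E°(Hg²⁺/Hg) = E°cell + E°(anode) = +1.00 + (−0.14) = +0.86 V.

+0.86 V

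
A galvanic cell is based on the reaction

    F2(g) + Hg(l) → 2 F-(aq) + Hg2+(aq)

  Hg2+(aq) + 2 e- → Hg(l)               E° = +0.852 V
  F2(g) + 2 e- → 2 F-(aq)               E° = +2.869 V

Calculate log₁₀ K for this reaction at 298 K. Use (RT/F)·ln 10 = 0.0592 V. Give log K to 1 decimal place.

The F₂/F⁻ couple is reduced (cathode); E°cell = +2.869 − (+0.852) = +2.017 V with n = 2.
At equilibrium E = 0, so log K = nE°cell / 0.0592 = (2)(+2.017) / 0.0592 = 68.1.

log K = 68.1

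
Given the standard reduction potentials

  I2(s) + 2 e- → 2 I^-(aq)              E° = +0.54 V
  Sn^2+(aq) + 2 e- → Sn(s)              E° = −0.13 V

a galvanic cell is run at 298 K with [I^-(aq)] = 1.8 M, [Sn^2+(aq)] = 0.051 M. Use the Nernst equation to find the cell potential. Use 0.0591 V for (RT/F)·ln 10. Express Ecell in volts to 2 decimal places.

+0.69 V

The I₂/I⁻ couple has the more positive E°, so it is the cathode; Sn²⁺/Sn is the anode.
E°cell = +0.54 − (−0.13) = +0.67 V, with n = 2 electrons transferred.
Balancing gives I2(s) + Sn(s) → 2 I^-(aq) + Sn^2+(aq); hence Q = [I^-(aq)]^2·[Sn^2+(aq)] = 0.165 (log Q = −0.782).
E = E° − (0.0591/n)·log Q = +0.67 − (0.0591/2)(−0.782) = +0.69 V.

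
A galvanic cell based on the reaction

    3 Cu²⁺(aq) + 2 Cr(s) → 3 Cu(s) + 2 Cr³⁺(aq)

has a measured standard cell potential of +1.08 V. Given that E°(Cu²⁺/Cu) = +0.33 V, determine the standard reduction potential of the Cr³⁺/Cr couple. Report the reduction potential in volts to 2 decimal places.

In the reaction as written the Cu²⁺/Cu couple is reduced (cathode) and Cr³⁺/Cr is oxidized (anode), so E°cell = E°(Cu²⁺/Cu) − E°(Cr³⁺/Cr).
E°(Cr³⁺/Cr) = E°(cathode) − E°cell = +0.33 − (+1.08) = −0.75 V.

−0.75 V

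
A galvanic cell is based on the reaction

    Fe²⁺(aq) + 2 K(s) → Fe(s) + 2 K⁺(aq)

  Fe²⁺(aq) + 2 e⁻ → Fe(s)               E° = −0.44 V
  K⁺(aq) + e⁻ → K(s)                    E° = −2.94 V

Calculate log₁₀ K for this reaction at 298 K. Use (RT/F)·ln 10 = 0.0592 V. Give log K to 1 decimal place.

The Fe²⁺/Fe couple is reduced (cathode); E°cell = −0.44 − (−2.94) = +2.50 V with n = 2.
At equilibrium E = 0, so log K = nE°cell / 0.0592 = (2)(+2.50) / 0.0592 = 84.5.

log K = 84.5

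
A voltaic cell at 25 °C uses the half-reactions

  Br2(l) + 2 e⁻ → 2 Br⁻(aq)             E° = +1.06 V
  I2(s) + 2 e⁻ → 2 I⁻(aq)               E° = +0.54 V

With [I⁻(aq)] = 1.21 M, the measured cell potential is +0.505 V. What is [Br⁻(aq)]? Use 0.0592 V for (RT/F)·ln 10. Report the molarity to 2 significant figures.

With Br₂/Br⁻ at the cathode and I₂/I⁻ at the anode, E°cell = +1.06 − (+0.54) = +0.52 V (n = 2).
Since E = E° − (0.0592/n)·log Q, log Q = n(E° − E)/0.0592 = 0.507.
The balanced reaction is Br2(l) + 2 I⁻(aq) → 2 Br⁻(aq) + I2(s), so Q = [Br⁻(aq)]^2 / [I⁻(aq)]^2.
Solving for the unknown gives log [Br⁻(aq)] = 0.336, so [Br⁻(aq)] ≈ 2.2 M.

2.2 M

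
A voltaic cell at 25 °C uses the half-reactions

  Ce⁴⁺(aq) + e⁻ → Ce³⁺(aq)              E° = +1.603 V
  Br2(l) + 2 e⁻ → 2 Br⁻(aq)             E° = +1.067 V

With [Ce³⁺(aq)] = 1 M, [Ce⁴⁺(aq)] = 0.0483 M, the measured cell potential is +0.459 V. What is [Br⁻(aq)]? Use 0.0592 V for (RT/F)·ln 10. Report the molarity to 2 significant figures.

Ce⁴⁺/Ce³⁺ is the cathode (higher E°); E°cell = +1.603 − (+1.067) = +0.536 V with n = 2.
Rearranging E = E° − (0.0592/n)·log Q gives log Q = 2(+0.536 − (+0.459))/0.0592 = 2.601.
The balanced reaction is 2 Ce⁴⁺(aq) + 2 Br⁻(aq) → 2 Ce³⁺(aq) + Br2(l), so Q = [Ce³⁺(aq)]^2 / ([Ce⁴⁺(aq)]^2·[Br⁻(aq)]^2).
Solving for the unknown gives log [Br⁻(aq)] = 0.016, so [Br⁻(aq)] ≈ 1.0 M.

1.0 M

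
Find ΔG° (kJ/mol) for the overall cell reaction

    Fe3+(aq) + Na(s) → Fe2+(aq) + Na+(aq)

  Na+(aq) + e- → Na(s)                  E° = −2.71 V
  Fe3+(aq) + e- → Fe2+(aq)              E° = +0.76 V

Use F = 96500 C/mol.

−335 kJ/mol

In the reaction as written Fe3+(aq) is reduced, so the Fe³⁺/Fe²⁺ couple is the cathode and Na⁺/Na is the anode.
E°cell = +0.76 − (−2.71) = +3.47 V; balancing electrons gives n = 1.
ΔG° = −nFE°cell = −(1)(96500)(+3.47) J/mol = −335 kJ/mol.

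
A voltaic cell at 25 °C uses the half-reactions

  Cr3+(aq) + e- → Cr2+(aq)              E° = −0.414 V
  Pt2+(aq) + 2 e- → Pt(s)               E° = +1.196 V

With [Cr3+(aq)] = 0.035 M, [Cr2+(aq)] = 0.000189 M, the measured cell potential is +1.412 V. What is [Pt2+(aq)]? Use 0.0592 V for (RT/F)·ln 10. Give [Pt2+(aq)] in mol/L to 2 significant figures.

0.0070 M

The Pt²⁺/Pt couple has the larger reduction potential, so it is the cathode: E°cell = +1.196 − (−0.414) = +1.610 V and n = 2.
Rearranging E = E° − (0.0592/n)·log Q gives log Q = 2(+1.610 − (+1.412))/0.0592 = 6.689.
The balanced reaction is Pt2+(aq) + 2 Cr2+(aq) → Pt(s) + 2 Cr3+(aq), so Q = [Cr3+(aq)]^2 / ([Pt2+(aq)]·[Cr2+(aq)]^2).
Solving for the unknown gives log [Pt2+(aq)] = −2.154, so [Pt2+(aq)] ≈ 0.0070 M.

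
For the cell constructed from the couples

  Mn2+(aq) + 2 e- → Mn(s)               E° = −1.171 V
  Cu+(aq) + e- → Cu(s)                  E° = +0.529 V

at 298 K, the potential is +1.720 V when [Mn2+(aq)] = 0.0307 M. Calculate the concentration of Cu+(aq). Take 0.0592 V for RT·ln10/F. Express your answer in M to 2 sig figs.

0.38 M

With Cu⁺/Cu at the cathode and Mn²⁺/Mn at the anode, E°cell = +0.529 − (−1.171) = +1.700 V (n = 2).
Rearranging E = E° − (0.0592/n)·log Q gives log Q = 2(+1.700 − (+1.720))/0.0592 = −0.676.
Balancing electrons gives 2 Cu+(aq) + Mn(s) → 2 Cu(s) + Mn2+(aq); thus Q = [Mn2+(aq)] / [Cu+(aq)]^2.
Substituting the known concentrations and solving, log [Cu+(aq)] = −0.418 and [Cu+(aq)] = 0.38 M.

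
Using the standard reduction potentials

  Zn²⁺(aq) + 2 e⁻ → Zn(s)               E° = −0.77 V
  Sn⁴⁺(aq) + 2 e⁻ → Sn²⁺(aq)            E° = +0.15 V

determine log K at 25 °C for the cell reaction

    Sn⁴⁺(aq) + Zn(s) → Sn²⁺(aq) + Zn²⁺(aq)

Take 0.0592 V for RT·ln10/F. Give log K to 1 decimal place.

The Sn⁴⁺/Sn²⁺ couple is reduced (cathode); E°cell = +0.15 − (−0.77) = +0.92 V with n = 2.
At equilibrium E = 0, so log K = nE°cell / 0.0592 = (2)(+0.92) / 0.0592 = 31.1.

log K = 31.1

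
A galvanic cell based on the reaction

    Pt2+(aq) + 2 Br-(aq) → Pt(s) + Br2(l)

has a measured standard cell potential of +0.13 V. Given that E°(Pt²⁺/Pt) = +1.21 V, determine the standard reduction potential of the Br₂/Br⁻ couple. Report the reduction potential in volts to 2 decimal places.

+1.08 V

In the reaction as written the Pt²⁺/Pt couple is reduced (cathode) and Br₂/Br⁻ is oxidized (anode), so E°cell = E°(Pt²⁺/Pt) − E°(Br₂/Br⁻).
E°(Br₂/Br⁻) = E°(cathode) − E°cell = +1.21 − (+0.13) = +1.08 V.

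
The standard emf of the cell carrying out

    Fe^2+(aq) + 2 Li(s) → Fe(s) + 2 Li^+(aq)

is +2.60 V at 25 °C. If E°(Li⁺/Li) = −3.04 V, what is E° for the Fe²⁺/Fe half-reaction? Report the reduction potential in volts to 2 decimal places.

−0.44 V

In the reaction as written the Fe²⁺/Fe couple is reduced (cathode) and Li⁺/Li is oxidized (anode), so E°cell = E°(Fe²⁺/Fe) − E°(Li⁺/Li).
E°(Fe²⁺/Fe) = E°cell + E°(anode) = +2.60 + (−3.04) = −0.44 V.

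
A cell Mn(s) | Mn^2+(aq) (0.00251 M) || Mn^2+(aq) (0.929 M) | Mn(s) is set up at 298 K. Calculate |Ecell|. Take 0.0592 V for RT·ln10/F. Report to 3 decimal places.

0.076 V

For a concentration cell E°cell = 0, since both electrodes use the same couple.
The compartment with the higher Mn^2+(aq) concentration (0.929 M) acts as the cathode; ions are reduced there and produced at the dilute (0.00251 M) anode.
With n = 2, Ecell = −(0.0592/2)·log([dilute]/[conc]) = −(0.0592/2)·log(0.00251/0.929) = +0.076 V.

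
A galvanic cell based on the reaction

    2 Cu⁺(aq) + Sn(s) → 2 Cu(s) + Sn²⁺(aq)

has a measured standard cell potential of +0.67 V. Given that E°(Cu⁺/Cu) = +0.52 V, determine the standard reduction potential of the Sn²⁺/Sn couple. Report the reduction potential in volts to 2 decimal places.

−0.15 V

In the reaction as written the Cu⁺/Cu couple is reduced (cathode) and Sn²⁺/Sn is oxidized (anode), so E°cell = E°(Cu⁺/Cu) − E°(Sn²⁺/Sn).
E°(Sn²⁺/Sn) = E°(cathode) − E°cell = +0.52 − (+0.67) = −0.15 V.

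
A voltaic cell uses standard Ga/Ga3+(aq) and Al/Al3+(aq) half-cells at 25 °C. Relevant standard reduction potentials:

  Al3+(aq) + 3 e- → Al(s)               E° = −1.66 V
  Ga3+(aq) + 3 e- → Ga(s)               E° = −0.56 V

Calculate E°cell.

+1.10 V

Of the two couples in this cell, the one with the more positive reduction potential is reduced at the cathode: here that is Ga³⁺/Ga (−0.56 V); Al³⁺/Al (−1.66 V) is the anode.
E°cell = E°(cathode) − E°(anode) = −0.56 − (−1.66) = +1.10 V.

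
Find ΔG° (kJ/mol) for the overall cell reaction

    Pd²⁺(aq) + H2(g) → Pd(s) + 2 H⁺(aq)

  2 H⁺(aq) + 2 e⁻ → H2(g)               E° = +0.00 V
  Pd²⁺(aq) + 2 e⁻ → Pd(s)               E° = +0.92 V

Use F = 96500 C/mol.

In the reaction as written Pd²⁺(aq) is reduced, so the Pd²⁺/Pd couple is the cathode and 2H⁺/H₂ is the anode.
E°cell = +0.92 − (+0.00) = +0.92 V; balancing electrons gives n = 2.
ΔG° = −nFE°cell = −(2)(96500)(+0.92) J/mol = −178 kJ/mol.

−178 kJ/mol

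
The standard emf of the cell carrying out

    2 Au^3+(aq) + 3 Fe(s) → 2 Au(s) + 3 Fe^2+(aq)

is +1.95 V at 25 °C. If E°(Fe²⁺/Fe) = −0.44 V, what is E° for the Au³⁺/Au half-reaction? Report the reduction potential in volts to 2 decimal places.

+1.51 V

In the reaction as written the Au³⁺/Au couple is reduced (cathode) and Fe²⁺/Fe is oxidized (anode), so E°cell = E°(Au³⁺/Au) − E°(Fe²⁺/Fe).
E°(Au³⁺/Au) = E°cell + E°(anode) = +1.95 + (−0.44) = +1.51 V.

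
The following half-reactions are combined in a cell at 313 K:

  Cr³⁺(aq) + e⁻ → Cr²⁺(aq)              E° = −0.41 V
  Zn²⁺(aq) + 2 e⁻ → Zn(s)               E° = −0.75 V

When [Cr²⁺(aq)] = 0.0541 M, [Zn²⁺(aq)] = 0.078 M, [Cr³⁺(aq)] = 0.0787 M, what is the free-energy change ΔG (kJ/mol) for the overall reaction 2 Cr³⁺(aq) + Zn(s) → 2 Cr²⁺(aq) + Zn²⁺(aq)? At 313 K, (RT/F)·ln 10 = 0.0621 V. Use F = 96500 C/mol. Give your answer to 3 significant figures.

The standard cell potential is −0.41 − (−0.75) = +0.34 V, with n = 2 electrons in the balanced equation.
Q = ([Cr²⁺(aq)]^2·[Zn²⁺(aq)]) / [Cr³⁺(aq)]^2 = 0.0369, so log Q = −1.433 and E = +0.34 − (0.0621/2)(−1.433) = +0.3845 V.
Finally ΔG = −nFE = −(2)(96500 C/mol)(+0.3845 V) = −74.2 kJ/mol.

−74.2 kJ/mol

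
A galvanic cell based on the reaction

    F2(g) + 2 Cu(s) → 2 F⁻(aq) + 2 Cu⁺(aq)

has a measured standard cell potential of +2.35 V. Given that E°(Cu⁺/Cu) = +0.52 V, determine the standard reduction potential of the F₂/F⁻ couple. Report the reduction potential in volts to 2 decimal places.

In the reaction as written the F₂/F⁻ couple is reduced (cathode) and Cu⁺/Cu is oxidized (anode), so E°cell = E°(F₂/F⁻) − E°(Cu⁺/Cu).
E°(F₂/F⁻) = E°cell + E°(anode) = +2.35 + (+0.52) = +2.87 V.

+2.87 V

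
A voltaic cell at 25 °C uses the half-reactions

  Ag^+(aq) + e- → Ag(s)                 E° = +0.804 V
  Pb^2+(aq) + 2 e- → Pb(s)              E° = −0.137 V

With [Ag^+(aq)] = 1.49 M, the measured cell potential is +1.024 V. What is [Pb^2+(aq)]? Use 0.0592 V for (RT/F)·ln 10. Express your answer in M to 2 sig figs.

0.0035 M

The Ag⁺/Ag couple has the larger reduction potential, so it is the cathode: E°cell = +0.804 − (−0.137) = +0.941 V and n = 2.
From the Nernst equation, log Q = n(E° − E)/0.0592 = 2·(+0.941 − (+1.024))/0.0592 = −2.804.
For 2 Ag^+(aq) + Pb(s) → 2 Ag(s) + Pb^2+(aq), the reaction quotient is Q = [Pb^2+(aq)] / [Ag^+(aq)]^2.
Solving for the unknown gives log [Pb^2+(aq)] = −2.458, so [Pb^2+(aq)] ≈ 0.0035 M.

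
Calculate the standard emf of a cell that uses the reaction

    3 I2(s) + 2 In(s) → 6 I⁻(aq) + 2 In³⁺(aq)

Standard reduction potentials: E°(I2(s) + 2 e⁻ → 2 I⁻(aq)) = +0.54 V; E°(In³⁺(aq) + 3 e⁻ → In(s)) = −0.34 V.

I2(s) gains electrons, so the I₂/I⁻ couple is the cathode; the In³⁺/In couple is the anode.
E°cell = E°(cathode) − E°(anode) = +0.54 − (−0.34) = +0.88 V.

+0.88 V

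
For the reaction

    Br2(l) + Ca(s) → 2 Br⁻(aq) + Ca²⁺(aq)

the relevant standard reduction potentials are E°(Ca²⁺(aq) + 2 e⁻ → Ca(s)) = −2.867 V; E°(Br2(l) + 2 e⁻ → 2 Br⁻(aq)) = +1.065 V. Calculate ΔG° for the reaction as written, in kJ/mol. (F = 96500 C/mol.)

−759 kJ/mol

In the reaction as written Br2(l) is reduced, so the Br₂/Br⁻ couple is the cathode and Ca²⁺/Ca is the anode.
E°cell = +1.065 − (−2.867) = +3.932 V; balancing electrons gives n = 2.
ΔG° = −nFE°cell = −(2)(96500)(+3.932) J/mol = −759 kJ/mol.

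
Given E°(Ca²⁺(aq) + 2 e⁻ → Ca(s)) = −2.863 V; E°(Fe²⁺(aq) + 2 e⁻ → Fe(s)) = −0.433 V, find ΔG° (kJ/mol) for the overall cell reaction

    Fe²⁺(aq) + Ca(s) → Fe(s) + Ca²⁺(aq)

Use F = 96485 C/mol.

−469 kJ/mol

In the reaction as written Fe²⁺(aq) is reduced, so the Fe²⁺/Fe couple is the cathode and Ca²⁺/Ca is the anode.
E°cell = −0.433 − (−2.863) = +2.430 V; balancing electrons gives n = 2.
ΔG° = −nFE°cell = −(2)(96485)(+2.430) J/mol = −469 kJ/mol.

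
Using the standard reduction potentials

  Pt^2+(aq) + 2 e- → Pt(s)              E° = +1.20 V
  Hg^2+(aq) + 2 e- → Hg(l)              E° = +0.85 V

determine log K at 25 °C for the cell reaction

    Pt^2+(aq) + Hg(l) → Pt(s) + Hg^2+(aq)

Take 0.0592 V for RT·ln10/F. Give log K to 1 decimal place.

log K = 11.8

The Pt²⁺/Pt couple is reduced (cathode); E°cell = +1.20 − (+0.85) = +0.35 V with n = 2.
At equilibrium E = 0, so log K = nE°cell / 0.0592 = (2)(+0.35) / 0.0592 = 11.8.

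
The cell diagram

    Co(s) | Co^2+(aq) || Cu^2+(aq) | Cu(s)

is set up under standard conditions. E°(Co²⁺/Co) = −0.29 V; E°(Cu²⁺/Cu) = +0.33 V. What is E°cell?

+0.62 V

By convention the left-hand electrode in cell notation is the anode (oxidation) and the right-hand electrode is the cathode (reduction).
E°cell = E°(right) − E°(left) = +0.33 − (−0.29) = +0.62 V.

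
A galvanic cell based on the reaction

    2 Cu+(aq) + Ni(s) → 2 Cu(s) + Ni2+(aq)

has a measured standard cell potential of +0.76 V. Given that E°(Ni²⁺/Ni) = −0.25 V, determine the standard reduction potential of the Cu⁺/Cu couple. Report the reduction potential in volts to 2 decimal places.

+0.51 V

In the reaction as written the Cu⁺/Cu couple is reduced (cathode) and Ni²⁺/Ni is oxidized (anode), so E°cell = E°(Cu⁺/Cu) − E°(Ni²⁺/Ni).
E°(Cu⁺/Cu) = E°cell + E°(anode) = +0.76 + (−0.25) = +0.51 V.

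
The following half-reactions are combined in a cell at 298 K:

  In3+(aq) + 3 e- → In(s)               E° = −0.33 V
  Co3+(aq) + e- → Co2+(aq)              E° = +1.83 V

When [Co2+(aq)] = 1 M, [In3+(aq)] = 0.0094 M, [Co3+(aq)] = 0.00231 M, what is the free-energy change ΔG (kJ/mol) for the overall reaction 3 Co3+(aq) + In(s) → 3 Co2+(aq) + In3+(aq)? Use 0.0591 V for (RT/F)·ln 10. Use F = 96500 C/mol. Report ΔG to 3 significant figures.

−592 kJ/mol

E°cell = +1.83 − (−0.33) = +2.16 V; the balanced reaction transfers n = 3 electrons.
Q = ([Co2+(aq)]^3·[In3+(aq)]) / [Co3+(aq)]^3 = 7.63×10^5, so log Q = 5.882 and E = +2.16 − (0.0591/3)(5.882) = +2.0441 V.
ΔG = −nFE = −(3)(96500)(+2.0441) J/mol = −592 kJ/mol.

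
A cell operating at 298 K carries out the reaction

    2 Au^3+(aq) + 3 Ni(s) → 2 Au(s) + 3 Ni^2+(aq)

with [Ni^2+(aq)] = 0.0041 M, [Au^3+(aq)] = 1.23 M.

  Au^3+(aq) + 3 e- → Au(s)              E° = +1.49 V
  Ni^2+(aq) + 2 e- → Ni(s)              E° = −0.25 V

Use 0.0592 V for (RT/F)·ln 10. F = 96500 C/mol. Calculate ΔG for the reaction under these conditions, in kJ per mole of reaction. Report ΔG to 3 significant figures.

−1050 kJ/mol

With Au³⁺/Au reduced at the cathode, E°cell = +1.49 − (−0.25) = +1.74 V and n = 6.
Q = [Ni^2+(aq)]^3 / [Au^3+(aq)]^2 = 4.56×10^−8, so log Q = −7.341 and E = +1.74 − (0.0592/6)(−7.341) = +1.8124 V.
Finally ΔG = −nFE = −(6)(96500 C/mol)(+1.8124 V) = −1050 kJ/mol.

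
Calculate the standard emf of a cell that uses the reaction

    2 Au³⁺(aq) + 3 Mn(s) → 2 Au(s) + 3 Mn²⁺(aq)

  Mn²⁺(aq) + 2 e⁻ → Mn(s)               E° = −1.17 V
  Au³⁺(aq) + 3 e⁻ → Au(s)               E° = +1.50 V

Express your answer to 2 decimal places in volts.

+2.67 V

Au³⁺(aq) gains electrons, so the Au³⁺/Au couple is the cathode; the Mn²⁺/Mn couple is the anode.
E°cell = E°(cathode) − E°(anode) = +1.50 − (−1.17) = +2.67 V.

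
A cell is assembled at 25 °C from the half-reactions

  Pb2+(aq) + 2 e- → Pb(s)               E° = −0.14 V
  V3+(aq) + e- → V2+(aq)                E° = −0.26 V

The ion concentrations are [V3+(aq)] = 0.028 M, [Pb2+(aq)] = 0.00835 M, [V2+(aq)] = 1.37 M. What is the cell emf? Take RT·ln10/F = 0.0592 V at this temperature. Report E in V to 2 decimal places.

Pb²⁺/Pb is reduced (cathode, E° = −0.14 V) and V³⁺/V²⁺ is oxidized (anode).
E°cell = E°cat − E°an = −0.14 − (−0.26) = +0.12 V; n = 2.
Balancing gives Pb2+(aq) + 2 V2+(aq) → Pb(s) + 2 V3+(aq); hence Q = [V3+(aq)]^2 / ([Pb2+(aq)]·[V2+(aq)]^2) = 0.05 (log Q = −1.301).
E = E° − (0.0592/n)·log Q = +0.12 − (0.0592/2)(−1.301) = +0.16 V.

+0.16 V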